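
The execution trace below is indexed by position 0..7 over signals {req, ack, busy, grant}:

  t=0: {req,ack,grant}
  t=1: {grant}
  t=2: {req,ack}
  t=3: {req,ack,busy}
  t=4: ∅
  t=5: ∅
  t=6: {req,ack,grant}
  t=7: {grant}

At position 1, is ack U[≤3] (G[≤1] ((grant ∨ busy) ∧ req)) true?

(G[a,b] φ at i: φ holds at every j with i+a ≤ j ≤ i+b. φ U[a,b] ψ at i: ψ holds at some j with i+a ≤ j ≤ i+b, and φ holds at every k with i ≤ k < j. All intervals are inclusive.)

False

Need some j in [1,4] with G[≤1] ((grant ∨ busy) ∧ req), and ack at every k in [1,j-1].
  j=1: G[≤1] ((grant ∨ busy) ∧ req) — fails at 1.
  j=2: G[≤1] ((grant ∨ busy) ∧ req) — fails at 2.
  j=3: G[≤1] ((grant ∨ busy) ∧ req) — fails at 4.
  j=4: G[≤1] ((grant ∨ busy) ∧ req) — fails at 4.
No j in the window works → until fails.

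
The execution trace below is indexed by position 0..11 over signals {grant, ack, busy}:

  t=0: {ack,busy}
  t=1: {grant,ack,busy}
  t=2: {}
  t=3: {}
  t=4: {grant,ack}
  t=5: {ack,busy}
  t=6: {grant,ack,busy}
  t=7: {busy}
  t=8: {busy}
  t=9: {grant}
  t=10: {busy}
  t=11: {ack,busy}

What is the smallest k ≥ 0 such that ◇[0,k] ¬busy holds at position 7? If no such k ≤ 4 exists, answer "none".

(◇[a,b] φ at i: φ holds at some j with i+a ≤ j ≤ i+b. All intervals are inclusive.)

2

Scan j = 7,8,… for ¬busy:
  j=7: fails
  j=8: fails
  j=9: holds
First hit at j=9, so smallest k = 9-7 = 2.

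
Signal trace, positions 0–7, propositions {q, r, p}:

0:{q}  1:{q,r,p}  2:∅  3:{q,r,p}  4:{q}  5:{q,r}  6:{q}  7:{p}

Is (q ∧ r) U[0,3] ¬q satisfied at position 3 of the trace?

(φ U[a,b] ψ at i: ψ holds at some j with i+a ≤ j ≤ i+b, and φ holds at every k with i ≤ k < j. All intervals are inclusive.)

Does not hold

Need some j in [3,6] with ¬q, and (q ∧ r) at every k in [3,j-1].
  j=3: ¬q false.
  j=4: ¬q false.
  j=5: ¬q false.
  j=6: ¬q false.
No j in the window works → until fails.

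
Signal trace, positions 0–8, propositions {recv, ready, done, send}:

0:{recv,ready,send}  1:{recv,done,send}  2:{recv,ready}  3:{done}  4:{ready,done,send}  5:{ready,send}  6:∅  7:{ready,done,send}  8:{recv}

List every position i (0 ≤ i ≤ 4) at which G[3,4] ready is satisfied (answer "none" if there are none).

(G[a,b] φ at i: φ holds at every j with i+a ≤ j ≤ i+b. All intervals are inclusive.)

Evaluate at each i in [0,4]:
  i=0: ✗ (fails at j=3)
  i=1: ✓ (all of [4,5])
  i=2: ✗ (fails at j=6)
  i=3: ✗ (fails at j=6)
  i=4: ✗ (fails at j=8)

1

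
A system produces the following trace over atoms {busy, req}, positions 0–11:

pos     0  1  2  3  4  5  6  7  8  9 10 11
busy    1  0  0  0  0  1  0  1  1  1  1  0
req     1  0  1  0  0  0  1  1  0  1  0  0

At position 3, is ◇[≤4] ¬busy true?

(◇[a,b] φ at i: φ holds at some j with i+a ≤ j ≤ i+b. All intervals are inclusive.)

Yes

Check ¬busy at each j in [3,7]:
  j=3: true
  j=4: true
  j=5: false
  j=6: true
  j=7: false
Found at j=3 → formula holds.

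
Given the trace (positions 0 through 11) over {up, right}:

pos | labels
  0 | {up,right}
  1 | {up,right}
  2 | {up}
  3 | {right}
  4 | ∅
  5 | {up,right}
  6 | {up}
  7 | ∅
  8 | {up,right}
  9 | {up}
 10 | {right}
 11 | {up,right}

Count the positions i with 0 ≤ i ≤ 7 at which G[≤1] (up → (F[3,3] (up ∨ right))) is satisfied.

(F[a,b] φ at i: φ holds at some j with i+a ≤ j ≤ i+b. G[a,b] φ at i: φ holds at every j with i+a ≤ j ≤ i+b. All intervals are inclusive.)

Evaluate at each i in [0,7]:
  i=0: ✗ (fails at j=1)
  i=1: ✗ (fails at j=1)
  i=2: ✓ (all of [2,3])
  i=3: ✓ (all of [3,4])
  i=4: ✓ (all of [4,5])
  i=5: ✓ (all of [5,6])
  i=6: ✓ (all of [6,7])
  i=7: ✓ (all of [7,8])
Positions where it holds: {2, 3, 4, 5, 6, 7} → 6.

6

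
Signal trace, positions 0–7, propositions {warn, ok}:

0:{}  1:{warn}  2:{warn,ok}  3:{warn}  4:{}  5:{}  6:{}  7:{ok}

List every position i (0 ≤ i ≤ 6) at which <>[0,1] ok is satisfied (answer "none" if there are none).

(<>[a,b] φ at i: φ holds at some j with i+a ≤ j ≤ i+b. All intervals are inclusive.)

Evaluate at each i in [0,6]:
  i=0: ✗ (none in [0,1])
  i=1: ✓ (witness j=2)
  i=2: ✓ (witness j=2)
  i=3: ✗ (none in [3,4])
  i=4: ✗ (none in [4,5])
  i=5: ✗ (none in [5,6])
  i=6: ✓ (witness j=7)

1, 2, 6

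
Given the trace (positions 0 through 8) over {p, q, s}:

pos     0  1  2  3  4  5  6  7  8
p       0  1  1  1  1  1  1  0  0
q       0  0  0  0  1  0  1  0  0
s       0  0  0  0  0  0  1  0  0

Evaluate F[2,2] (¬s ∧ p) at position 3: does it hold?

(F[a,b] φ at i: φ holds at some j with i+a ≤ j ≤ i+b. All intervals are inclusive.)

Check (¬s ∧ p) at each j in [5,5]:
  j=5: true
Found at j=5 → formula holds.

True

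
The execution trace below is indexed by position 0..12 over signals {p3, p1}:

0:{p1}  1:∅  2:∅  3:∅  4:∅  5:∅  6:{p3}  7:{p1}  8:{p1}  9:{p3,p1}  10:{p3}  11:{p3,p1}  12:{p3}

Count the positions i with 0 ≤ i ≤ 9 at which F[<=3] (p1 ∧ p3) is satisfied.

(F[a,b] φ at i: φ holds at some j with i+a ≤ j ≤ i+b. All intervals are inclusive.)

Evaluate at each i in [0,9]:
  i=0: ✗ (none in [0,3])
  i=1: ✗ (none in [1,4])
  i=2: ✗ (none in [2,5])
  i=3: ✗ (none in [3,6])
  i=4: ✗ (none in [4,7])
  i=5: ✗ (none in [5,8])
  i=6: ✓ (witness j=9)
  i=7: ✓ (witness j=9)
  i=8: ✓ (witness j=9)
  i=9: ✓ (witness j=9)
Positions where it holds: {6, 7, 8, 9} → 4.

4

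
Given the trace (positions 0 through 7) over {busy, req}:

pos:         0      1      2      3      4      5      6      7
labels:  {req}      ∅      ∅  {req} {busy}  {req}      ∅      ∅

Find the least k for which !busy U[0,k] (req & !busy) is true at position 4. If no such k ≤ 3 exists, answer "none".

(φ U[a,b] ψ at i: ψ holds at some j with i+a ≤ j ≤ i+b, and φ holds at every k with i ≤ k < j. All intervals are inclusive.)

none

Need earliest j ≥ 4 with (req & !busy), and !busy at every k in [4,j-1].
  j=4: rhs fails.
  j=5: rhs holds but lhs fails at k=4.
  j=6: rhs fails.
  j=7: rhs fails.
No witness within the range → none.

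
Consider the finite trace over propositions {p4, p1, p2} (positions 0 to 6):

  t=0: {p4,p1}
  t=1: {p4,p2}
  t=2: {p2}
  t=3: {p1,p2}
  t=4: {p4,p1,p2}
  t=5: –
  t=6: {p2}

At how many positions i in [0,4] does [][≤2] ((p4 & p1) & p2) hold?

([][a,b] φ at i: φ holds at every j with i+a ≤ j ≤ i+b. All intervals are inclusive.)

0

Evaluate at each i in [0,4]:
  i=0: ✗ (fails at j=0)
  i=1: ✗ (fails at j=1)
  i=2: ✗ (fails at j=2)
  i=3: ✗ (fails at j=3)
  i=4: ✗ (fails at j=5)
Positions where it holds: {} → 0.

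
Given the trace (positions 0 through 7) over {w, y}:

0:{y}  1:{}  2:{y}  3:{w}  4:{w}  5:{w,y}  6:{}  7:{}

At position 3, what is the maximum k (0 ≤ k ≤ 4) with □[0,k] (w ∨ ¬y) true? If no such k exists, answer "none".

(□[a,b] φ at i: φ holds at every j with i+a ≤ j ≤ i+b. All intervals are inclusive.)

4

(w ∨ ¬y) must hold from j=3 onward; find where it first fails.
  j=3: holds
  j=4: holds
  j=5: holds
  j=6: holds
  j=7: holds
Holds through j=7; largest k = 4.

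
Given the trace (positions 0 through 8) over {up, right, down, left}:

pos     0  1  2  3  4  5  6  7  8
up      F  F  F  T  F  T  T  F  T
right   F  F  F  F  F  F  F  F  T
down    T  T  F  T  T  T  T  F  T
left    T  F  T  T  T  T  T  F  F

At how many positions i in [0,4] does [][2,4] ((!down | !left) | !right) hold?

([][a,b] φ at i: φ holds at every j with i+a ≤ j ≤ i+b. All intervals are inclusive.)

5

Evaluate at each i in [0,4]:
  i=0: ✓ (all of [2,4])
  i=1: ✓ (all of [3,5])
  i=2: ✓ (all of [4,6])
  i=3: ✓ (all of [5,7])
  i=4: ✓ (all of [6,8])
Positions where it holds: {0, 1, 2, 3, 4} → 5.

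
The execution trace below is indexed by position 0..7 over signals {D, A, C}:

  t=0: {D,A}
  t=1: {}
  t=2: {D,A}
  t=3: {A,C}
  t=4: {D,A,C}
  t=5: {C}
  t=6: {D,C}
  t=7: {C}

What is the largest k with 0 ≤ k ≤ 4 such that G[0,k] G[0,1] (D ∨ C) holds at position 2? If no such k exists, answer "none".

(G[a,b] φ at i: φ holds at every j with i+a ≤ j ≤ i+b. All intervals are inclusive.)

G[0,1] (D ∨ C) must hold from j=2 onward; find where it first fails.
  j=2: holds
  j=3: holds
  j=4: holds
  j=5: holds
  j=6: holds
Holds through j=6; largest k = 4.

4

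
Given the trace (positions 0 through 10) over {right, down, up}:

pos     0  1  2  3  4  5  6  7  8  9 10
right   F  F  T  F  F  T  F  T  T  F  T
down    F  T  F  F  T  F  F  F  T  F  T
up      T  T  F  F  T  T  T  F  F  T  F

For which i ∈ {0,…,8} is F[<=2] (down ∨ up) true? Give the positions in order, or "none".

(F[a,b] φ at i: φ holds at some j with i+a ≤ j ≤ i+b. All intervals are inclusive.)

Evaluate at each i in [0,8]:
  i=0: ✓ (witness j=0)
  i=1: ✓ (witness j=1)
  i=2: ✓ (witness j=4)
  i=3: ✓ (witness j=4)
  i=4: ✓ (witness j=4)
  i=5: ✓ (witness j=5)
  i=6: ✓ (witness j=6)
  i=7: ✓ (witness j=8)
  i=8: ✓ (witness j=8)

0, 1, 2, 3, 4, 5, 6, 7, 8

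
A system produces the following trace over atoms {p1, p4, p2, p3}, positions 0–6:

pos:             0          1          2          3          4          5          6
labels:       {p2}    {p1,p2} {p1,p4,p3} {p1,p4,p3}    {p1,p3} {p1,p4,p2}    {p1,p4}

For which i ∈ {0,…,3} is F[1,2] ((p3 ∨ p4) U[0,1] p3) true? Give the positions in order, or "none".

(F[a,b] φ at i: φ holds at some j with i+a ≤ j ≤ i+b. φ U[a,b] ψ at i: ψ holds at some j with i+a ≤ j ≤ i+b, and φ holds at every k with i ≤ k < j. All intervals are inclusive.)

Evaluate at each i in [0,3]:
  i=0: ✓ (witness j=2)
  i=1: ✓ (witness j=2)
  i=2: ✓ (witness j=3)
  i=3: ✓ (witness j=4)

0, 1, 2, 3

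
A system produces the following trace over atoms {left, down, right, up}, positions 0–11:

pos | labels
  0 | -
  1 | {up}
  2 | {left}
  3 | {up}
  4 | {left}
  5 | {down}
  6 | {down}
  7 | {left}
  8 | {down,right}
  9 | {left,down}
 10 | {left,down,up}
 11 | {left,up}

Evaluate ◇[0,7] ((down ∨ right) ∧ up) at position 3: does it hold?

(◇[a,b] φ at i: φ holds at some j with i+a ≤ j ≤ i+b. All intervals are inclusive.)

Yes

Check ((down ∨ right) ∧ up) at each j in [3,10]:
  j=3: false
  j=4: false
  j=5: false
  j=6: false
  j=7: false
  j=8: false
  j=9: false
  j=10: true
Found at j=10 → formula holds.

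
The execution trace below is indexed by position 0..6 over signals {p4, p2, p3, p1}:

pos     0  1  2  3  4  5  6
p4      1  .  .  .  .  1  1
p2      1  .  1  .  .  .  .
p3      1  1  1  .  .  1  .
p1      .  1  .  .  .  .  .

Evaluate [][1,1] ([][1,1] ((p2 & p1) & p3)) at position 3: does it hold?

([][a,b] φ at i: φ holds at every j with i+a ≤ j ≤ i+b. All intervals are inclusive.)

Does not hold

Check [][1,1] ((p2 & p1) & p3) at every j in [4,4]:
  j=4: fails at 5
Fails at j=4 → formula fails.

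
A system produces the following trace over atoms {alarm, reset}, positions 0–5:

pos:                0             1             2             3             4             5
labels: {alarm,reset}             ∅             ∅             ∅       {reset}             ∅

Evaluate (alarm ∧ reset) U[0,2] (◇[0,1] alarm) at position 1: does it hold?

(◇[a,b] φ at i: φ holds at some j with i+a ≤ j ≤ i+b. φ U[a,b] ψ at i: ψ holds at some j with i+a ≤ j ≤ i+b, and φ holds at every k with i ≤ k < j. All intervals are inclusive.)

False

Need some j in [1,3] with ◇[0,1] alarm, and (alarm ∧ reset) at every k in [1,j-1].
  j=1: ◇[0,1] alarm — fails (none in [1,2]).
  j=2: ◇[0,1] alarm — fails (none in [2,3]).
  j=3: ◇[0,1] alarm — fails (none in [3,4]).
No j in the window works → until fails.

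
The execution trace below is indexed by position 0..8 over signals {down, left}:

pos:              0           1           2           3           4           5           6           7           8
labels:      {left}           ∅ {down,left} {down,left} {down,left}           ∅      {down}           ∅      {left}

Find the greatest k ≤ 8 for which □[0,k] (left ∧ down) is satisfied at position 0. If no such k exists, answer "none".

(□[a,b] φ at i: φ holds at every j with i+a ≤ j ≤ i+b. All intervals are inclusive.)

(left ∧ down) must hold from j=0 onward; find where it first fails.
  j=0: fails → no k works.

none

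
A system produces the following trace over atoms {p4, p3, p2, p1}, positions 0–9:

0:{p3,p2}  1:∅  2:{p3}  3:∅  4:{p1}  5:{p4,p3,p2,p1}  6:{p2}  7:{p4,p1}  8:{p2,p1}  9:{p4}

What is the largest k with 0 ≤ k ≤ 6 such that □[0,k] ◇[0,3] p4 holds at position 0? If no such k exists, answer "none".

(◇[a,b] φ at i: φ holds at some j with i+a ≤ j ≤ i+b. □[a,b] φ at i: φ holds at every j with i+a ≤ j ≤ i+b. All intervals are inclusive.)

◇[0,3] p4 must hold from j=0 onward; find where it first fails.
  j=0: fails → no k works.

none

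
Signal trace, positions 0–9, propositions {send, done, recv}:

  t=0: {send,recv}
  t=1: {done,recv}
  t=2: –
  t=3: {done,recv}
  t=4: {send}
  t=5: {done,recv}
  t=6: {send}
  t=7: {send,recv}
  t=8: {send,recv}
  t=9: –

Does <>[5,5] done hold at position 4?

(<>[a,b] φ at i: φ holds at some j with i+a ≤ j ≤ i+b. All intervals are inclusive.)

Check done at each j in [9,9]:
  j=9: false
No position in the window satisfies it → formula fails.

No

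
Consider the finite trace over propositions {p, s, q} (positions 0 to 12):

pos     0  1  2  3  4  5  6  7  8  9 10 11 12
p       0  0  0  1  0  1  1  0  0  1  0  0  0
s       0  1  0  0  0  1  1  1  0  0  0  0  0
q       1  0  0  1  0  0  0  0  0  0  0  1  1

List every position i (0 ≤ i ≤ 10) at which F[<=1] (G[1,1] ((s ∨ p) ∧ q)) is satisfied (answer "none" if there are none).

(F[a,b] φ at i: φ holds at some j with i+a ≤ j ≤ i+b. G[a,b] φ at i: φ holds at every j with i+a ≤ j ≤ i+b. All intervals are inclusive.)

Evaluate at each i in [0,10]:
  i=0: ✗ (none in [0,1])
  i=1: ✓ (witness j=2)
  i=2: ✓ (witness j=2)
  i=3: ✗ (none in [3,4])
  i=4: ✗ (none in [4,5])
  i=5: ✗ (none in [5,6])
  i=6: ✗ (none in [6,7])
  i=7: ✗ (none in [7,8])
  i=8: ✗ (none in [8,9])
  i=9: ✗ (none in [9,10])
  i=10: ✗ (none in [10,11])

1, 2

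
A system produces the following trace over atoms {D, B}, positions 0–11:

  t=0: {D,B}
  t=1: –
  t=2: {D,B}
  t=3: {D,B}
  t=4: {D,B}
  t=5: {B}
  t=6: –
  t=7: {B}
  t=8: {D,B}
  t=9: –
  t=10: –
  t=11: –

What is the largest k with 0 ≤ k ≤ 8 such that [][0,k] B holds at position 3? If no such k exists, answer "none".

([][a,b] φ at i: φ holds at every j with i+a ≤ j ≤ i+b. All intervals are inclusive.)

2

B must hold from j=3 onward; find where it first fails.
  j=3: holds
  j=4: holds
  j=5: holds
  j=6: fails
Holds on [3,5], so largest k = 2.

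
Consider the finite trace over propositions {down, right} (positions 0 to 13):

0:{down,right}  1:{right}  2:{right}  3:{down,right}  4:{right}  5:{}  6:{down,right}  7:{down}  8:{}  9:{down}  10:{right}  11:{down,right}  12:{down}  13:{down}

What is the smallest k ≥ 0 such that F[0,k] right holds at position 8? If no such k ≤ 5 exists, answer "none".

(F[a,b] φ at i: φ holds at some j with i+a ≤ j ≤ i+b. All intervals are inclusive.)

Scan j = 8,9,… for right:
  j=8: fails
  j=9: fails
  j=10: holds
First hit at j=10, so smallest k = 10-8 = 2.

2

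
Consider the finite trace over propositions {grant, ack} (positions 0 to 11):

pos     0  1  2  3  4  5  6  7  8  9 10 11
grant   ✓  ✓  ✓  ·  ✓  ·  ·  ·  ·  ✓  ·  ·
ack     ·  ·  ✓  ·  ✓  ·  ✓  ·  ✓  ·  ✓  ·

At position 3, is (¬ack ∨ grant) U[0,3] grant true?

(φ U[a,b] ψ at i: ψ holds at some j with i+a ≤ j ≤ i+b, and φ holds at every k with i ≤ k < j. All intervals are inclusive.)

Need some j in [3,6] with grant, and (¬ack ∨ grant) at every k in [3,j-1].
  j=3: grant false.
  j=4: grant holds; (¬ack ∨ grant) holds at every k in [3,3] → satisfied.

Yes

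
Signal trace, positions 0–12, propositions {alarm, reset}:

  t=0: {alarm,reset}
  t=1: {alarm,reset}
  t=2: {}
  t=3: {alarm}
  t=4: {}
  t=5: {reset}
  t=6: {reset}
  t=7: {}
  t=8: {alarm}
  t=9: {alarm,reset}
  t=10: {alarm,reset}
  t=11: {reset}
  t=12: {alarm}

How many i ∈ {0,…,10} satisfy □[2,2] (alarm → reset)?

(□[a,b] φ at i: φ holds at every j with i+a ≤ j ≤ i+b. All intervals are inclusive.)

Evaluate at each i in [0,10]:
  i=0: ✓ (all of [2,2])
  i=1: ✗ (fails at j=3)
  i=2: ✓ (all of [4,4])
  i=3: ✓ (all of [5,5])
  i=4: ✓ (all of [6,6])
  i=5: ✓ (all of [7,7])
  i=6: ✗ (fails at j=8)
  i=7: ✓ (all of [9,9])
  i=8: ✓ (all of [10,10])
  i=9: ✓ (all of [11,11])
  i=10: ✗ (fails at j=12)
Positions where it holds: {0, 2, 3, 4, 5, 7, 8, 9} → 8.

8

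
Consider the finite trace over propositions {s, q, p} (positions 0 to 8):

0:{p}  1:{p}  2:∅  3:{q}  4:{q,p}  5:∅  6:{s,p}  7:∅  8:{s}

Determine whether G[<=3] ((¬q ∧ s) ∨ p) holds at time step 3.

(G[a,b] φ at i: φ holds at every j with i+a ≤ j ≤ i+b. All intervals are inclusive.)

Check ((¬q ∧ s) ∨ p) at every j in [3,6]:
  j=3: false
  j=4: true
  j=5: false
  j=6: true
Fails at j=3 → formula fails.

Does not hold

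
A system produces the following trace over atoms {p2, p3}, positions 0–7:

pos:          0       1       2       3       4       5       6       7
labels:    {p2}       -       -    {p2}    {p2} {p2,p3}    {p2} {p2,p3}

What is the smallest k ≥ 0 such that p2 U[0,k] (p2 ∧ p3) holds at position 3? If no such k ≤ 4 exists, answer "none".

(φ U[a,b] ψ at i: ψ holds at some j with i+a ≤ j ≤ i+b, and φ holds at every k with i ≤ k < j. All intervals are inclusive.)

2

Need earliest j ≥ 3 with (p2 ∧ p3), and p2 at every k in [3,j-1].
  j=3: rhs fails.
  j=4: rhs fails.
  j=5: rhs holds; lhs holds on [3,4]. k = 2.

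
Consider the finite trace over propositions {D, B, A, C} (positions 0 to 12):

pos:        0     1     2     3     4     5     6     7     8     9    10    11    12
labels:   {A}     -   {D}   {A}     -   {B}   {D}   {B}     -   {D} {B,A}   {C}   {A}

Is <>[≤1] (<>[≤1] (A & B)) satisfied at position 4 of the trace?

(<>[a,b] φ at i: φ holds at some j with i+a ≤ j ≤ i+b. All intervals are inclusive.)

Check <>[≤1] (A & B) at each j in [4,5]:
  j=4: fails (none in [4,5])
  j=5: fails (none in [5,6])
No position in the window satisfies it → formula fails.

No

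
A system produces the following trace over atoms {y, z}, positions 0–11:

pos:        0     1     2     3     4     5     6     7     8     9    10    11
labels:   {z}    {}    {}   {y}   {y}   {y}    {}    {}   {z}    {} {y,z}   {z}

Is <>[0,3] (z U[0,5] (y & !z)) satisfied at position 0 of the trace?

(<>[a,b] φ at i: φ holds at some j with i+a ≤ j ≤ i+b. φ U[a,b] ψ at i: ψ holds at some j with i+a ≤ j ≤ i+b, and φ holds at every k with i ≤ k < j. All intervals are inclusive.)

True

Check (z U[0,5] (y & !z)) at each j in [0,3]:
  j=0: fails
  j=1: fails
  j=2: fails
  j=3: holds
Found at j=3 → formula holds.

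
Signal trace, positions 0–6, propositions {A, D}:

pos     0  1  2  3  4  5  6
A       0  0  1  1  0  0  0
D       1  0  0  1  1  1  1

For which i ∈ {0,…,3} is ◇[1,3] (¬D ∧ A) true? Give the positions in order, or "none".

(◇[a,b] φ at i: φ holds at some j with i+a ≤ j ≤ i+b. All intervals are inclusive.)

Evaluate at each i in [0,3]:
  i=0: ✓ (witness j=2)
  i=1: ✓ (witness j=2)
  i=2: ✗ (none in [3,5])
  i=3: ✗ (none in [4,6])

0, 1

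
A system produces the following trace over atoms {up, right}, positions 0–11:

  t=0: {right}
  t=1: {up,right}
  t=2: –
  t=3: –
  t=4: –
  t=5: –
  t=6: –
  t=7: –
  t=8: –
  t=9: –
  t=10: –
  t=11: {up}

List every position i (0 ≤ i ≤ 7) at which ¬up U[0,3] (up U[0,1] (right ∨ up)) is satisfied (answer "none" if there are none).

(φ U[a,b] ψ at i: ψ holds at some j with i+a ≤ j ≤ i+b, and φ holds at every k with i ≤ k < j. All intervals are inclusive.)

0, 1

Evaluate at each i in [0,7]:
  i=0: ✓ (rhs at j=0)
  i=1: ✓ (rhs at j=1)
  i=2: ✗ (no rhs in [2,5])
  i=3: ✗ (no rhs in [3,6])
  i=4: ✗ (no rhs in [4,7])
  i=5: ✗ (no rhs in [5,8])
  i=6: ✗ (no rhs in [6,9])
  i=7: ✗ (no rhs in [7,10])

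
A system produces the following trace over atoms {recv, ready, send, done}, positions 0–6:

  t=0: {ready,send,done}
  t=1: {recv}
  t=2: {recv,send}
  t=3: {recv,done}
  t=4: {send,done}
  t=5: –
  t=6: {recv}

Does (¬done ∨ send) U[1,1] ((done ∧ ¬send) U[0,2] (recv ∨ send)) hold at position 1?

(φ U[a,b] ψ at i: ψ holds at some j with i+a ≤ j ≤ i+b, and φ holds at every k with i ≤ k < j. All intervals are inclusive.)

Holds

Need some j in [2,2] with ((done ∧ ¬send) U[0,2] (recv ∨ send)), and (¬done ∨ send) at every k in [1,j-1].
  j=2: ((done ∧ ¬send) U[0,2] (recv ∨ send)) holds; (¬done ∨ send) holds at every k in [1,1] → satisfied.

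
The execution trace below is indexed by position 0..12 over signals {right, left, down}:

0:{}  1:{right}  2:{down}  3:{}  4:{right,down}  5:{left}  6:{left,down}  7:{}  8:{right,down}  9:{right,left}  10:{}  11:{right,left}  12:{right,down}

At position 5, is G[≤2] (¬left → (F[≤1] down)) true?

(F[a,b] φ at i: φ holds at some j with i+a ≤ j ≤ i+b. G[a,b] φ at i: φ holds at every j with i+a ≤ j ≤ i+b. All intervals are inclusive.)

True

Check (¬left → (F[≤1] down)) at every j in [5,7]:
  j=5: antecedent false → ✓
  j=6: antecedent false → ✓
  j=7: antecedent true; consequent holds (witness at 8) → ✓
All positions satisfy it → formula holds.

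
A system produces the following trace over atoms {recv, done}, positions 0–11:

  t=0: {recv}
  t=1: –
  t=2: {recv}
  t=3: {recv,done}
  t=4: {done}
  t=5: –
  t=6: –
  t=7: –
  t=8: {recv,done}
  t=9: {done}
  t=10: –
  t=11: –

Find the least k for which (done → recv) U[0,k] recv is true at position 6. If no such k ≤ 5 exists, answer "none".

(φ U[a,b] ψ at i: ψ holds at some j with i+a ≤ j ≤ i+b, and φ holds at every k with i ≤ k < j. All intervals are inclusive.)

Need earliest j ≥ 6 with recv, and (done → recv) at every k in [6,j-1].
  j=6: rhs fails.
  j=7: rhs fails.
  j=8: rhs holds; lhs holds on [6,7]. k = 2.

2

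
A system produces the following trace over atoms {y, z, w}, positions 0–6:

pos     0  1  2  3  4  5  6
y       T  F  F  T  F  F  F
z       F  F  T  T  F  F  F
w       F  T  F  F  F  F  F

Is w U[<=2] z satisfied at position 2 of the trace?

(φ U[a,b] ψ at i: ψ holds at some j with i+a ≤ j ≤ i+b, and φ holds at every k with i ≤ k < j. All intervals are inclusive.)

Need some j in [2,4] with z, and w at every k in [2,j-1].
  j=2: z holds; no prefix to check → satisfied.

Holds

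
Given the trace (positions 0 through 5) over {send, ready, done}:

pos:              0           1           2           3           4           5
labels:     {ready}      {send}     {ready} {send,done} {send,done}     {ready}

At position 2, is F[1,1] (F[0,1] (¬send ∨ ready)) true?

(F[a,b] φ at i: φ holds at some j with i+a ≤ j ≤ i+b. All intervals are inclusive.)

No

Check F[0,1] (¬send ∨ ready) at each j in [3,3]:
  j=3: fails (none in [3,4])
No position in the window satisfies it → formula fails.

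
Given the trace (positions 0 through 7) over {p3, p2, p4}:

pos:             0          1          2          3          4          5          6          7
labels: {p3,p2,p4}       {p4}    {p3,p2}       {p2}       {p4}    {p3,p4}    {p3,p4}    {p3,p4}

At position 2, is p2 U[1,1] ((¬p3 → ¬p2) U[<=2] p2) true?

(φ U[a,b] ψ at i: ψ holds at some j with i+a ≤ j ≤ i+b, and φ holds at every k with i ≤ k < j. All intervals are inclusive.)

Holds

Need some j in [3,3] with ((¬p3 → ¬p2) U[<=2] p2), and p2 at every k in [2,j-1].
  j=3: ((¬p3 → ¬p2) U[<=2] p2) holds; p2 holds at every k in [2,2] → satisfied.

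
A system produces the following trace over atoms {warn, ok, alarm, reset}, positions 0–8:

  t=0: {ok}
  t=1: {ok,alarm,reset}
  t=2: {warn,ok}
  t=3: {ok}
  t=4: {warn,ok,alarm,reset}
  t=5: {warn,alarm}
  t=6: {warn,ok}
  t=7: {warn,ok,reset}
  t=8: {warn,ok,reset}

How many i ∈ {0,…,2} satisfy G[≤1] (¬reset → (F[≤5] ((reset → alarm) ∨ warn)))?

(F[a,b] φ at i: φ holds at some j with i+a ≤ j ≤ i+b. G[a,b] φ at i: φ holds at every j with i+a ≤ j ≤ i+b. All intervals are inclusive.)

Evaluate at each i in [0,2]:
  i=0: ✓ (all of [0,1])
  i=1: ✓ (all of [1,2])
  i=2: ✓ (all of [2,3])
Positions where it holds: {0, 1, 2} → 3.

3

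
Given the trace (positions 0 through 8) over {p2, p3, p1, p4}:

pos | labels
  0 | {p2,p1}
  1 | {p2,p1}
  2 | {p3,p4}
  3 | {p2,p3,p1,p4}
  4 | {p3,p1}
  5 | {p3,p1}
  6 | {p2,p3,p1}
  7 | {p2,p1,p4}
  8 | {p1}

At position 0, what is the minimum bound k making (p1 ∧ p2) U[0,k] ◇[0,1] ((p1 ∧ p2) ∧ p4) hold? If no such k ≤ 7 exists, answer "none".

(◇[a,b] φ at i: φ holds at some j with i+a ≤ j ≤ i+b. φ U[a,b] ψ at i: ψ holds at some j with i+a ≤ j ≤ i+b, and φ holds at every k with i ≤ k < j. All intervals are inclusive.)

2

Need earliest j ≥ 0 with ◇[0,1] ((p1 ∧ p2) ∧ p4), and (p1 ∧ p2) at every k in [0,j-1].
  j=0: rhs fails.
  j=1: rhs fails.
  j=2: rhs holds; lhs holds on [0,1]. k = 2.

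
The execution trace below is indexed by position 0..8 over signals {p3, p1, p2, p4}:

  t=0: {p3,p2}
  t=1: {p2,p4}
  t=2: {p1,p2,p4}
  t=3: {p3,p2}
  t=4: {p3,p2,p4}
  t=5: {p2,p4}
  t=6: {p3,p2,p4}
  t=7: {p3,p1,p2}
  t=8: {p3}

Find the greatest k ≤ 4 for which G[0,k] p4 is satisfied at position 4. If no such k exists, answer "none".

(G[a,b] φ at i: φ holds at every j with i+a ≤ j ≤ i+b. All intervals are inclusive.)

p4 must hold from j=4 onward; find where it first fails.
  j=4: holds
  j=5: holds
  j=6: holds
  j=7: fails
Holds on [4,6], so largest k = 2.

2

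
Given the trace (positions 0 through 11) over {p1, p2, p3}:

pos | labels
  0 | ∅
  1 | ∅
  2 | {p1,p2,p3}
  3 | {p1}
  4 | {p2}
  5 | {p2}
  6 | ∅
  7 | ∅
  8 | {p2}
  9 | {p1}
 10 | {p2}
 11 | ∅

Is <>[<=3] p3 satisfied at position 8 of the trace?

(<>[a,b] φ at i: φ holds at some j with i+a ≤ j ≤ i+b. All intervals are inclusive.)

Check p3 at each j in [8,11]:
  j=8: false
  j=9: false
  j=10: false
  j=11: false
No position in the window satisfies it → formula fails.

False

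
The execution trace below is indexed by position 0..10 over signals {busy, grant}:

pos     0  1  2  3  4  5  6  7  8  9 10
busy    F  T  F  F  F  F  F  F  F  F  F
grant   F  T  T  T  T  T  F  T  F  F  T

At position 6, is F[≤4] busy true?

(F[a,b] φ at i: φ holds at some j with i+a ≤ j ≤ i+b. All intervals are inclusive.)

Check busy at each j in [6,10]:
  j=6: false
  j=7: false
  j=8: false
  j=9: false
  j=10: false
No position in the window satisfies it → formula fails.

Does not hold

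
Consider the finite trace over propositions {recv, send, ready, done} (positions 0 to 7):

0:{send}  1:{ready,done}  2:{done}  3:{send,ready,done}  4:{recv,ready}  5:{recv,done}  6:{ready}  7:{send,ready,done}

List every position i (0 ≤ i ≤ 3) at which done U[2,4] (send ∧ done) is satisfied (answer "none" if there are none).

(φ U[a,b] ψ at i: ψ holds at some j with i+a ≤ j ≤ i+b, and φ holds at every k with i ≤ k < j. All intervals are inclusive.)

1

Evaluate at each i in [0,3]:
  i=0: ✗ (lhs fails at k=0 before rhs at j=3)
  i=1: ✓ (rhs at j=3; lhs holds on [1,2])
  i=2: ✗ (no rhs in [4,6])
  i=3: ✗ (lhs fails at k=4 before rhs at j=7)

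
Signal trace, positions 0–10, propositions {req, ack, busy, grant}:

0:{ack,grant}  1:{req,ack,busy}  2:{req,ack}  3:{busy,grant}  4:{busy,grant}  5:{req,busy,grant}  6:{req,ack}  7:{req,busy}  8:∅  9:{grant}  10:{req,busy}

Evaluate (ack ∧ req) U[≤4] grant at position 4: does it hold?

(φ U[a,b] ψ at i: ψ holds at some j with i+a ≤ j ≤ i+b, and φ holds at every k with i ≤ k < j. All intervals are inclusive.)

Need some j in [4,8] with grant, and (ack ∧ req) at every k in [4,j-1].
  j=4: grant holds; no prefix to check → satisfied.

Yes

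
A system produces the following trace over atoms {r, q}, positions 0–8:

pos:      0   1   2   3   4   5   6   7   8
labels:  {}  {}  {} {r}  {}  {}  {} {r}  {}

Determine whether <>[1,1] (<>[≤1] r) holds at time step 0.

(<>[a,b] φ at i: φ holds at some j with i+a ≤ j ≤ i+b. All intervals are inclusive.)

False

Check <>[≤1] r at each j in [1,1]:
  j=1: fails (none in [1,2])
No position in the window satisfies it → formula fails.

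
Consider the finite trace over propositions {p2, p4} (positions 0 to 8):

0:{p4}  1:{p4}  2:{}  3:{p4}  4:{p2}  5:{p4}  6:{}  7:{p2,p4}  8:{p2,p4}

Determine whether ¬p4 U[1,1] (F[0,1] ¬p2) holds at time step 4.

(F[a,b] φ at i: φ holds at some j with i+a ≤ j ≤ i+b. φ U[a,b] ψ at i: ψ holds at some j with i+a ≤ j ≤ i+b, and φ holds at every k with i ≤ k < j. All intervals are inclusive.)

Yes

Need some j in [5,5] with F[0,1] ¬p2, and ¬p4 at every k in [4,j-1].
  j=5: F[0,1] ¬p2 holds; ¬p4 holds at every k in [4,4] → satisfied.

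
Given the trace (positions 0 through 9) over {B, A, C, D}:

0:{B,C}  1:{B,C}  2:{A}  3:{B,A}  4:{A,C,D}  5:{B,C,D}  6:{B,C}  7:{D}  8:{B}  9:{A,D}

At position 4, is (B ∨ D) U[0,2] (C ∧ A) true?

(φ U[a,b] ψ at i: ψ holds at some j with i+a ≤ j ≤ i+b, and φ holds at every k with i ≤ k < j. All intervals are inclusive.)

Need some j in [4,6] with (C ∧ A), and (B ∨ D) at every k in [4,j-1].
  j=4: (C ∧ A) holds; no prefix to check → satisfied.

Yes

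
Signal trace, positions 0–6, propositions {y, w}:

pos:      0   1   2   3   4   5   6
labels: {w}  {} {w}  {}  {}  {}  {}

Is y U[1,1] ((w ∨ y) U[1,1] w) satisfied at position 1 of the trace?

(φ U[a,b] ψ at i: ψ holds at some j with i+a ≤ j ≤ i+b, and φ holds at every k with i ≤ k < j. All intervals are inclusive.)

Need some j in [2,2] with ((w ∨ y) U[1,1] w), and y at every k in [1,j-1].
  j=2: ((w ∨ y) U[1,1] w) — fails.
No j in the window works → until fails.

No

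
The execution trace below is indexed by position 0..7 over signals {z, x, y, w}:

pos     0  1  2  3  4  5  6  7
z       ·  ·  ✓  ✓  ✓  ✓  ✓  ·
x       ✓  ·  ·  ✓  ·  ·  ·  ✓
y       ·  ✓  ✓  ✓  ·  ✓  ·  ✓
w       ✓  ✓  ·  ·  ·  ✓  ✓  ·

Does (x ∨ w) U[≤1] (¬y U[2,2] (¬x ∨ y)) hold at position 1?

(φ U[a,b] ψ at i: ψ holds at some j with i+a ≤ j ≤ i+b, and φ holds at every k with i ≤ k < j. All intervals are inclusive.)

Need some j in [1,2] with (¬y U[2,2] (¬x ∨ y)), and (x ∨ w) at every k in [1,j-1].
  j=1: (¬y U[2,2] (¬x ∨ y)) — fails.
  j=2: (¬y U[2,2] (¬x ∨ y)) — fails.
No j in the window works → until fails.

Does not hold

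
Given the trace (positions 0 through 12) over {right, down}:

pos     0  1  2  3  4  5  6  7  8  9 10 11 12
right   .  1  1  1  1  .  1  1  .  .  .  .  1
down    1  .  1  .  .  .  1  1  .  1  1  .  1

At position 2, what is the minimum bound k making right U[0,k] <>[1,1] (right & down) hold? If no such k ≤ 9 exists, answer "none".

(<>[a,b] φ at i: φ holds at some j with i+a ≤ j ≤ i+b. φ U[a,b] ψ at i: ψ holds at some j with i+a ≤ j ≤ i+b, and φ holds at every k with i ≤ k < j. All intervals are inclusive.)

3

Need earliest j ≥ 2 with <>[1,1] (right & down), and right at every k in [2,j-1].
  j=2: rhs fails.
  j=3: rhs fails.
  j=4: rhs fails.
  j=5: rhs holds; lhs holds on [2,4]. k = 3.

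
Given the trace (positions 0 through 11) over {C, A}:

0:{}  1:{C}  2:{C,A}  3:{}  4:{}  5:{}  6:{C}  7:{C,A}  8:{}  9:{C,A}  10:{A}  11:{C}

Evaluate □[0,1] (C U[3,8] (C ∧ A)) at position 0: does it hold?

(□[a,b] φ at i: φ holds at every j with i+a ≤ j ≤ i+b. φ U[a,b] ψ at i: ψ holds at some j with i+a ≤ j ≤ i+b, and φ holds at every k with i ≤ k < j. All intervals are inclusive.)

Check (C U[3,8] (C ∧ A)) at every j in [0,1]:
  j=0: fails
  j=1: fails
Fails at j=0 → formula fails.

False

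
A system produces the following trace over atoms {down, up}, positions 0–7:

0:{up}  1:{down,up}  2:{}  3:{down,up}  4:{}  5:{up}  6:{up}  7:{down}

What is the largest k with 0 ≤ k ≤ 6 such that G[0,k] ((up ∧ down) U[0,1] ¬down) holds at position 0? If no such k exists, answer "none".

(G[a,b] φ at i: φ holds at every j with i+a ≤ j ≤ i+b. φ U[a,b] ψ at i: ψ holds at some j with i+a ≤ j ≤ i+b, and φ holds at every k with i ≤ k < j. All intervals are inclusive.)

((up ∧ down) U[0,1] ¬down) must hold from j=0 onward; find where it first fails.
  j=0: holds
  j=1: holds
  j=2: holds
  j=3: holds
  j=4: holds
  j=5: holds
  j=6: holds
Holds through j=6; largest k = 6.

6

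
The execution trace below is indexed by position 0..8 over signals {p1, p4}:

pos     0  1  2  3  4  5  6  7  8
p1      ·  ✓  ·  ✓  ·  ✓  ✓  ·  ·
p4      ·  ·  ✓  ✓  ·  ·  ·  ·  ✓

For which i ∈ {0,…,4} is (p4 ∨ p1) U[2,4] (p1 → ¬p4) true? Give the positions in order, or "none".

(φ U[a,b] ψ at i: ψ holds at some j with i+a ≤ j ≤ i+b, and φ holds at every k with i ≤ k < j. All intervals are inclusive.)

Evaluate at each i in [0,4]:
  i=0: ✗ (lhs fails at k=0 before rhs at j=2)
  i=1: ✓ (rhs at j=4; lhs holds on [1,3])
  i=2: ✓ (rhs at j=4; lhs holds on [2,3])
  i=3: ✗ (lhs fails at k=4 before rhs at j=5)
  i=4: ✗ (lhs fails at k=4 before rhs at j=6)

1, 2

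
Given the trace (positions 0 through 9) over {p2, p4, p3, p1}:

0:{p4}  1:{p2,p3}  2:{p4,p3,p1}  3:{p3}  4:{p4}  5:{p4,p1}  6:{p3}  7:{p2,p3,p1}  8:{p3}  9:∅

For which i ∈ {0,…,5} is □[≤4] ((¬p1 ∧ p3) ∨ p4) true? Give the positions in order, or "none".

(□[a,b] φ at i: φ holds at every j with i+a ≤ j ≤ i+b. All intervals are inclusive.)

Evaluate at each i in [0,5]:
  i=0: ✓ (all of [0,4])
  i=1: ✓ (all of [1,5])
  i=2: ✓ (all of [2,6])
  i=3: ✗ (fails at j=7)
  i=4: ✗ (fails at j=7)
  i=5: ✗ (fails at j=7)

0, 1, 2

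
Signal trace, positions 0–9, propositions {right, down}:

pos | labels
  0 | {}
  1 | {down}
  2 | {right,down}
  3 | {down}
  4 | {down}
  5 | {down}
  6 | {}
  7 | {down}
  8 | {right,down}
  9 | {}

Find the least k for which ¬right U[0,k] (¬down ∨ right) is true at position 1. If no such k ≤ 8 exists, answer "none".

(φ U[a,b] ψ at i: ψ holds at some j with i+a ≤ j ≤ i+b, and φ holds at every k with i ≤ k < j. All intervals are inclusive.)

Need earliest j ≥ 1 with (¬down ∨ right), and ¬right at every k in [1,j-1].
  j=1: rhs fails.
  j=2: rhs holds; lhs holds on [1,1]. k = 1.

1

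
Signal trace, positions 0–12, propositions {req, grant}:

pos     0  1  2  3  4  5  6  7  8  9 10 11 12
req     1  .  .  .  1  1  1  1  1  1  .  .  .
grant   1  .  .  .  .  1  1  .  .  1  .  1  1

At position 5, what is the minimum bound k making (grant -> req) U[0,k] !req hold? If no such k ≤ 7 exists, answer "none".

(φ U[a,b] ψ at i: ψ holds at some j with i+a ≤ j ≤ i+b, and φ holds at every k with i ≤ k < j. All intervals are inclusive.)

Need earliest j ≥ 5 with !req, and (grant -> req) at every k in [5,j-1].
  j=5: rhs fails.
  j=6: rhs fails.
  j=7: rhs fails.
  j=8: rhs fails.
  j=9: rhs fails.
  j=10: rhs holds; lhs holds on [5,9]. k = 5.

5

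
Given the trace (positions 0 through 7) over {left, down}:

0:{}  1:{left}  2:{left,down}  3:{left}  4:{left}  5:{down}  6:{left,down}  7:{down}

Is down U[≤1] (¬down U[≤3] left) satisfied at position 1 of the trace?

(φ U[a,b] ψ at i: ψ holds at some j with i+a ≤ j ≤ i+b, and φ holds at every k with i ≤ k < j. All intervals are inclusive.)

Need some j in [1,2] with (¬down U[≤3] left), and down at every k in [1,j-1].
  j=1: (¬down U[≤3] left) holds; no prefix to check → satisfied.

Holds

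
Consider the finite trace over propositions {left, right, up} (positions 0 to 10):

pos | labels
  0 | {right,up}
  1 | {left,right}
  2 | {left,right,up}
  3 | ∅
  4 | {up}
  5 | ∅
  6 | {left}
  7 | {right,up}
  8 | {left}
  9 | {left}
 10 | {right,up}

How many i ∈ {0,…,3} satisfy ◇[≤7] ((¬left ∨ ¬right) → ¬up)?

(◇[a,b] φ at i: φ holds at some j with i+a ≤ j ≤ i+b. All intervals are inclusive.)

Evaluate at each i in [0,3]:
  i=0: ✓ (witness j=1)
  i=1: ✓ (witness j=1)
  i=2: ✓ (witness j=2)
  i=3: ✓ (witness j=3)
Positions where it holds: {0, 1, 2, 3} → 4.

4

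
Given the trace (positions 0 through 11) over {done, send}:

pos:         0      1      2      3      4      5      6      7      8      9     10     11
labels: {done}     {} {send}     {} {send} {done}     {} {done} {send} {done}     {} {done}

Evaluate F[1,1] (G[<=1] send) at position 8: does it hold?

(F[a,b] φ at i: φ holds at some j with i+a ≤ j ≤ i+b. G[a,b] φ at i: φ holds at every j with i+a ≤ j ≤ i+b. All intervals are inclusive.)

Check G[<=1] send at each j in [9,9]:
  j=9: fails at 9
No position in the window satisfies it → formula fails.

Does not hold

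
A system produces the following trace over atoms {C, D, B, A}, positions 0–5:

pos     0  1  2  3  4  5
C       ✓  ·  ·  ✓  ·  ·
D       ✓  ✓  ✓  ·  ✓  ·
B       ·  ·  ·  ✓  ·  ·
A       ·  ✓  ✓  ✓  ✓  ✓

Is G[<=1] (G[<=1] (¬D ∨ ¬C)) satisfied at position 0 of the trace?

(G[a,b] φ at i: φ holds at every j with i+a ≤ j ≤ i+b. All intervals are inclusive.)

Check G[<=1] (¬D ∨ ¬C) at every j in [0,1]:
  j=0: fails at 0
  j=1: holds on [1,2]
Fails at j=0 → formula fails.

No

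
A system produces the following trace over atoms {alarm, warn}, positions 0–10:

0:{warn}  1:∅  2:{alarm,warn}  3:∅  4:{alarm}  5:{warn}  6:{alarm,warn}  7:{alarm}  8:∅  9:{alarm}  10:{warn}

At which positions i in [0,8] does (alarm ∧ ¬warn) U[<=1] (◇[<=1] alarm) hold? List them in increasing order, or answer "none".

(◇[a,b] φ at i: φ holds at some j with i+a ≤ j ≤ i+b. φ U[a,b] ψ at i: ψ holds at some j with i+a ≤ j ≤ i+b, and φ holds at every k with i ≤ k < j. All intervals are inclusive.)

1, 2, 3, 4, 5, 6, 7, 8

Evaluate at each i in [0,8]:
  i=0: ✗ (lhs fails at k=0 before rhs at j=1)
  i=1: ✓ (rhs at j=1)
  i=2: ✓ (rhs at j=2)
  i=3: ✓ (rhs at j=3)
  i=4: ✓ (rhs at j=4)
  i=5: ✓ (rhs at j=5)
  i=6: ✓ (rhs at j=6)
  i=7: ✓ (rhs at j=7)
  i=8: ✓ (rhs at j=8)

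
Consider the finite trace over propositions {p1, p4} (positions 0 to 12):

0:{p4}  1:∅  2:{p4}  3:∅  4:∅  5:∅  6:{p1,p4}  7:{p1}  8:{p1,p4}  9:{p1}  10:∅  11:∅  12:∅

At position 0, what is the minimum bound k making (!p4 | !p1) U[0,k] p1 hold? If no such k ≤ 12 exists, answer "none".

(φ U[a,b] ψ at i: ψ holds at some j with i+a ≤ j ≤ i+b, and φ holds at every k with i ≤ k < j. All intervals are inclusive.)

6

Need earliest j ≥ 0 with p1, and (!p4 | !p1) at every k in [0,j-1].
  j=0: rhs fails.
  j=1: rhs fails.
  j=2: rhs fails.
  j=3: rhs fails.
  j=4: rhs fails.
  j=5: rhs fails.
  j=6: rhs holds; lhs holds on [0,5]. k = 6.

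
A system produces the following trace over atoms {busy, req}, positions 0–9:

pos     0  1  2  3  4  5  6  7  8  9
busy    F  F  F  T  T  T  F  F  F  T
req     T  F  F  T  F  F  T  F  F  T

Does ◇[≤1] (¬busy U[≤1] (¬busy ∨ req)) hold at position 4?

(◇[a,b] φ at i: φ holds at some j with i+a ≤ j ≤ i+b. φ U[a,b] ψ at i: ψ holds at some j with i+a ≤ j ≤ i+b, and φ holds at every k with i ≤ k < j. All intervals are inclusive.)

Check (¬busy U[≤1] (¬busy ∨ req)) at each j in [4,5]:
  j=4: fails
  j=5: fails
No position in the window satisfies it → formula fails.

False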